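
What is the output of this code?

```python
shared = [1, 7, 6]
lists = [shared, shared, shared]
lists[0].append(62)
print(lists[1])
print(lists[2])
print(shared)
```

Key concept: list of same reference.
Step by step:
`shared = [1, 7, 6]` → shared = [1, 7, 6]
`lists = [shared, shared, shared]` → lists = [[1, 7, 6], [1, 7, 6], [1, 7, 6]]
`lists[0].append(62)` → shared = [1, 7, 6, 62]; lists = [[1, 7, 6, 62], [1, 7, 6, 62], [1, 7, 6, 62]]
`print(lists[1])` → prints [1, 7, 6, 62]
`print(lists[2])` → prints [1, 7, 6, 62]
`print(shared)` → prints [1, 7, 6, 62]

Answer:
[1, 7, 6, 62]
[1, 7, 6, 62]
[1, 7, 6, 62]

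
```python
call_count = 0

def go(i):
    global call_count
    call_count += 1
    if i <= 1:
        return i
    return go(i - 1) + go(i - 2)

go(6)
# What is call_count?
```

Calls(i) = 1 + Calls(i-1) + Calls(i-2); Calls(0)=Calls(1)=1. For i=6 this gives 25.

Answer: 25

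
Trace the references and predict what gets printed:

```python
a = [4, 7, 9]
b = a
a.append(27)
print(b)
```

Key concept: basic list aliasing.
Step by step:
`a = [4, 7, 9]` → a = [4, 7, 9]
`b = a` → b = [4, 7, 9] (same object as a)
`a.append(27)` → a = [4, 7, 9, 27] (same object as b); b = [4, 7, 9, 27] (same object as a)
`print(b)` → prints [4, 7, 9, 27]

Answer: [4, 7, 9, 27]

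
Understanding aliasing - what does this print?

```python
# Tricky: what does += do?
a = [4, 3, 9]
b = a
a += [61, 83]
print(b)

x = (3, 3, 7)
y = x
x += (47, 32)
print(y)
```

Key concept: += behavior differs for mutable vs immutable.
Step by step:
`a = [4, 3, 9]` → a = [4, 3, 9]
`b = a` → b = [4, 3, 9] (same object as a)
`a += [61, 83]` → a = [4, 3, 9, 61, 83] (same object as b); b = [4, 3, 9, 61, 83] (same object as a)
`print(b)` → prints [4, 3, 9, 61, 83]
`x = (3, 3, 7)` → x = (3, 3, 7)
`y = x` → y = (3, 3, 7)
`x += (47, 32)` → x = (3, 3, 7, 47, 32)
`print(y)` → prints (3, 3, 7)

Answer:
[4, 3, 9, 61, 83]
(3, 3, 7)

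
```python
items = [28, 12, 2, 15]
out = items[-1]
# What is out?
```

Trace:
`items = [28, 12, 2, 15]` → items = [28, 12, 2, 15]
`out = items[-1]` → out = 15
So out = 15

Answer: 15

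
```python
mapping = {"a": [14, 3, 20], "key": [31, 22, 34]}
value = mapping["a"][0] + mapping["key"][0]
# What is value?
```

Trace:
`mapping = {"a": [14, 3, 20], "key": [31, 22, 34]}` → mapping = {'a': [14, 3, 20], 'key': [31, 22, 34]}
`value = mapping["a"][0] + mapping["key"][0]` → value = 45
So value = 45

Answer: 45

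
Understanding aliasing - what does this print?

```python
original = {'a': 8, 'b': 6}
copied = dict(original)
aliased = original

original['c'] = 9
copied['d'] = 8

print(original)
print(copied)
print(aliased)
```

Key concept: dict() creates copy, assignment creates alias.
Step by step:
`original = {'a': 8, 'b': 6}` → original = {'a': 8, 'b': 6}
`copied = dict(original)` → copied = {'a': 8, 'b': 6}
`aliased = original` → aliased = {'a': 8, 'b': 6} (same object as original)
`original['c'] = 9` → original = {'a': 8, 'b': 6, 'c': 9} (same object as aliased); aliased = {'a': 8, 'b': 6, 'c': 9} (same object as original)
`copied['d'] = 8` → copied = {'a': 8, 'b': 6, 'd': 8}
`print(original)` → prints {'a': 8, 'b': 6, 'c': 9}
`print(copied)` → prints {'a': 8, 'b': 6, 'd': 8}
`print(aliased)` → prints {'a': 8, 'b': 6, 'c': 9}

Answer:
{'a': 8, 'b': 6, 'c': 9}
{'a': 8, 'b': 6, 'd': 8}
{'a': 8, 'b': 6, 'c': 9}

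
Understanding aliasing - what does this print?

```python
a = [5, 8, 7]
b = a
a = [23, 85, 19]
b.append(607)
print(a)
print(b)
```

Key concept: rebinding vs mutation: a is rebound to a new list, b still points at the original.
Step by step:
`a = [5, 8, 7]` → a = [5, 8, 7]
`b = a` → b = [5, 8, 7] (same object as a)
`a = [23, 85, 19]` → a = [23, 85, 19]
`b.append(607)` → b = [5, 8, 7, 607]
`print(a)` → prints [23, 85, 19]
`print(b)` → prints [5, 8, 7, 607]

Answer:
[23, 85, 19]
[5, 8, 7, 607]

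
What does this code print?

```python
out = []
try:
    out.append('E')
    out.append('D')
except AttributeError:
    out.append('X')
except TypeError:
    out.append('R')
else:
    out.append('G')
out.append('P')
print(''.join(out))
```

Execution trace: 'E' (try body) → 'D' (try body, no exception) → 'G' (else) → 'P' (after the try/except). Output: EDGP

Answer: EDGP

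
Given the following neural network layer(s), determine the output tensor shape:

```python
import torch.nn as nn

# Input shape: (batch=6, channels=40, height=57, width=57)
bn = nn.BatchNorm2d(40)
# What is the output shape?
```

Input: (6, 40, 57, 57) -> Output: (6, 40, 57, 57)

Answer: (6, 40, 57, 57)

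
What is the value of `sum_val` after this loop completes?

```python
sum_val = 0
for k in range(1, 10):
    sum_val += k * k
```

Sum of squares 1² to 9² = 285
`sum_val` takes the values: 0 → 1 → 5 → 14 → 30 → 55 → 91 → 140 → 204 → 285

Answer: 285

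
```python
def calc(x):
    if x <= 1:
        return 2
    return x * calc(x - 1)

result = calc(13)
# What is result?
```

calc(13) = 13 * 12 * 11 * 10 * 9 * 8 * 7 * 6 * 5 * 4 * 3 * 2 * 2 = 12454041600

Answer: 12454041600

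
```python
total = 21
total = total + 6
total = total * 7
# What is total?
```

Trace:
`total = 21` → total = 21
`total = total + 6` → total = 27
`total = total * 7` → total = 189
So total = 189

Answer: 189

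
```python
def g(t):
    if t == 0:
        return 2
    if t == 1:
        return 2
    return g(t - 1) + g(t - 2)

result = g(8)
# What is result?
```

Build up from base cases: g(0)=2, g(1)=2, g(2)=4, g(3)=6, g(4)=10, g(5)=16, g(6)=26, ..., g(8)=68

Answer: 68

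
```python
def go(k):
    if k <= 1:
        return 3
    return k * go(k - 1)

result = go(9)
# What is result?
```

go(9) = 9 * 8 * 7 * 6 * 5 * 4 * 3 * 2 * 3 = 1088640

Answer: 1088640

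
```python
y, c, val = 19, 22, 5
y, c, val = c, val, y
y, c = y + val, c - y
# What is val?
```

Trace:
`y, c, val = 19, 22, 5` → y = 19; c = 22; val = 5
`y, c, val = c, val, y` → y = 22; c = 5; val = 19
`y, c = y + val, c - y` → y = 41; c = -17
So val = 19

Answer: 19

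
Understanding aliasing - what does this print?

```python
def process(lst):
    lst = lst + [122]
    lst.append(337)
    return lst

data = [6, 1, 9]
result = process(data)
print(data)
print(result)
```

Key concept: rebinding parameter vs mutation.
Step by step:
`data = [6, 1, 9]` → data = [6, 1, 9]
`result = process(data)` → result = [6, 1, 9, 122, 337]
`print(data)` → prints [6, 1, 9]
`print(result)` → prints [6, 1, 9, 122, 337]

Answer:
[6, 1, 9]
[6, 1, 9, 122, 337]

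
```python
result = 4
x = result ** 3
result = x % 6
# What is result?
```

Trace:
`result = 4` → result = 4
`x = result ** 3` → x = 64
`result = x % 6` → result = 4
So result = 4

Answer: 4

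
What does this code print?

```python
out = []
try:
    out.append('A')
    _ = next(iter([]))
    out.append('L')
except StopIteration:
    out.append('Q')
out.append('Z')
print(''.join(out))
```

Execution trace: 'A' (try body) → 'Q' (except StopIteration) → 'Z' (after the try/except). Output: AQZ

Answer: AQZ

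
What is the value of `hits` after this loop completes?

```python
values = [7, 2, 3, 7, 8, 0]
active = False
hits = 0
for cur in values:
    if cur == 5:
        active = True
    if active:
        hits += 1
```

Count elements after first 5 in [7, 2, 3, 7, 8, 0]
`hits` takes the values: 0

Answer: 0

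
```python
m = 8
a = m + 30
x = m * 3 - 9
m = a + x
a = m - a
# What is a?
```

Trace:
`m = 8` → m = 8
`a = m + 30` → a = 38
`x = m * 3 - 9` → x = 15
`m = a + x` → m = 53
`a = m - a` → a = 15
So a = 15

Answer: 15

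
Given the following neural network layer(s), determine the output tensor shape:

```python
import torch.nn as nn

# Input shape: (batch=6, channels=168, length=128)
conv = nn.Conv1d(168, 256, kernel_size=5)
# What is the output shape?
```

Input: (6, 168, 128) -> Output: (6, 256, 124)

Answer: (6, 256, 124)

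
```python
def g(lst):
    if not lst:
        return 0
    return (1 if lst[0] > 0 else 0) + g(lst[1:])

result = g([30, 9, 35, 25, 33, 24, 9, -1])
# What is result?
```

Count of positive elements in [30, 9, 35, 25, 33, 24, 9, -1] = 7

Answer: 7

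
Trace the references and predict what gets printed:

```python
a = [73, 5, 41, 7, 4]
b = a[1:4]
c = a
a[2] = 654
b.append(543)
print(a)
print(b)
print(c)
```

Key concept: slice vs alias.
Step by step:
`a = [73, 5, 41, 7, 4]` → a = [73, 5, 41, 7, 4]
`b = a[1:4]` → b = [5, 41, 7]
`c = a` → c = [73, 5, 41, 7, 4] (same object as a)
`a[2] = 654` → a = [73, 5, 654, 7, 4] (same object as c); c = [73, 5, 654, 7, 4] (same object as a)
`b.append(543)` → b = [5, 41, 7, 543]
`print(a)` → prints [73, 5, 654, 7, 4]
`print(b)` → prints [5, 41, 7, 543]
`print(c)` → prints [73, 5, 654, 7, 4]

Answer:
[73, 5, 654, 7, 4]
[5, 41, 7, 543]
[73, 5, 654, 7, 4]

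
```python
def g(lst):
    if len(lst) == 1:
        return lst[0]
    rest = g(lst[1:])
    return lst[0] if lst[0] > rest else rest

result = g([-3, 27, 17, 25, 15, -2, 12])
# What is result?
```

Recursive max over [-3, 27, 17, 25, 15, -2, 12] = 27

Answer: 27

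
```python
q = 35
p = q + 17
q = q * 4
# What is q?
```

Trace:
`q = 35` → q = 35
`p = q + 17` → p = 52
`q = q * 4` → q = 140
So q = 140

Answer: 140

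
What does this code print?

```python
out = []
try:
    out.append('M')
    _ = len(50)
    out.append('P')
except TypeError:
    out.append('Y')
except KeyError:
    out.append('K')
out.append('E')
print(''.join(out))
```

Execution trace: 'M' (try body) → 'Y' (except TypeError) → 'E' (after the try/except). Output: MYE

Answer: MYE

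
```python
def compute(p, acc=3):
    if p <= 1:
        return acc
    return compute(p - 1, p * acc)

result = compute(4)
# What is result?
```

Accumulator trace (n, acc): (4, 3) -> (3, 12) -> (2, 36) -> (1, 72) -> return 72

Answer: 72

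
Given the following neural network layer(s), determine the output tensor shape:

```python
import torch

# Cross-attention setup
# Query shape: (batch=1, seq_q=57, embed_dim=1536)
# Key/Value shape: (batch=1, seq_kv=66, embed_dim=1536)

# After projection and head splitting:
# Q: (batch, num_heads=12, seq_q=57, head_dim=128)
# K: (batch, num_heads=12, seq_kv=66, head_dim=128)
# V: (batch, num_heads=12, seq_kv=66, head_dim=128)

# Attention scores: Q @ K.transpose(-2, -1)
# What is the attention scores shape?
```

Input: (1, 57, 1536) -> Output: (1, 12, 57, 66)

Answer: (1, 12, 57, 66)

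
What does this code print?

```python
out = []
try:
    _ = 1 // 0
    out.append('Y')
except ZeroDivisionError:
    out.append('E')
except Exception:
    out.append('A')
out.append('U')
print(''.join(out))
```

Execution trace: 'E' (except ZeroDivisionError) → 'U' (after the try/except). Output: EU

Answer: EU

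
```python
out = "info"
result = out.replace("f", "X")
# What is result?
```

Trace:
`out = "info"` → out = 'info'
`result = out.replace("f", "X")` → result = 'inXo'
So result = 'inXo'

Answer: 'inXo'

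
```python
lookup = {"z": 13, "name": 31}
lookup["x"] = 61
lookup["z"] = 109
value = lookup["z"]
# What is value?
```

Trace:
`lookup = {"z": 13, "name": 31}` → lookup = {'z': 13, 'name': 31}
`lookup["x"] = 61` → lookup = {'z': 13, 'name': 31, 'x': 61}
`lookup["z"] = 109` → lookup = {'z': 109, 'name': 31, 'x': 61}
`value = lookup["z"]` → value = 109
So value = 109

Answer: 109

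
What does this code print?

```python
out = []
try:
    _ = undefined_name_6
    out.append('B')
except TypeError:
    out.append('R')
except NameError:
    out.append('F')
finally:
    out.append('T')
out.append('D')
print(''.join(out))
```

Execution trace: 'F' (except NameError) → 'T' (finally) → 'D' (after the try/except). Output: FTD

Answer: FTD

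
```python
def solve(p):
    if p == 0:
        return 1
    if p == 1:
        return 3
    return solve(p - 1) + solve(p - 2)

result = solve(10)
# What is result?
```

Build up from base cases: solve(0)=1, solve(1)=3, solve(2)=4, solve(3)=7, solve(4)=11, solve(5)=18, solve(6)=29, ..., solve(10)=199

Answer: 199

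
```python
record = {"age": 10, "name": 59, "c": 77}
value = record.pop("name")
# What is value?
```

Trace:
`record = {"age": 10, "name": 59, "c": 77}` → record = {'age': 10, 'name': 59, 'c': 77}
`value = record.pop("name")` → record = {'age': 10, 'c': 77}; value = 59
So value = 59

Answer: 59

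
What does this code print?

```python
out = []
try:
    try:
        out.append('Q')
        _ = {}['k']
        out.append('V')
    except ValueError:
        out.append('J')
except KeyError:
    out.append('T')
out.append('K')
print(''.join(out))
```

Execution trace: 'Q' (try body) → 'T' (outer except KeyError) → 'K' (after the try/except). Output: QTK

Answer: QTK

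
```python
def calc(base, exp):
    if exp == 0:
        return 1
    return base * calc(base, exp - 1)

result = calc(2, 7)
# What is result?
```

calc(2, 7) = 2 * 2 * 2 * 2 * 2 * 2 * 2 = 128

Answer: 128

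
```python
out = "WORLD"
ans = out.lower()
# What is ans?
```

Trace:
`out = "WORLD"` → out = 'WORLD'
`ans = out.lower()` → ans = 'world'
So ans = 'world'

Answer: 'world'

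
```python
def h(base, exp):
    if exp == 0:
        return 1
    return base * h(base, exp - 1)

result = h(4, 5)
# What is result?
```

h(4, 5) = 4 * 4 * 4 * 4 * 4 = 1024

Answer: 1024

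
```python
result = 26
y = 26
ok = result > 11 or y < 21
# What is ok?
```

Trace:
`result = 26` → result = 26
`y = 26` → y = 26
`ok = result > 11 or y < 21` → ok = True
So ok = True

Answer: True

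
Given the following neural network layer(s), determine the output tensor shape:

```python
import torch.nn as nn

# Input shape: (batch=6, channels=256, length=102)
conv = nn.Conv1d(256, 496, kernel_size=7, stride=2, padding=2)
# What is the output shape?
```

Input: (6, 256, 102) -> Output: (6, 496, 50)

Answer: (6, 496, 50)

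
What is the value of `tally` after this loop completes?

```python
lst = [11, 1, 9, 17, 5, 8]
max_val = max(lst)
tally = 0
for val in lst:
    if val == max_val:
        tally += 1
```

Count of max value 17 in [11, 1, 9, 17, 5, 8]
`tally` takes the values: 0 → 1

Answer: 1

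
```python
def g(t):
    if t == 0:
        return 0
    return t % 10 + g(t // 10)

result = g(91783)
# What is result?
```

Sum of digits of 91783: 3 + 8 + 7 + 1 + 9 = 28

Answer: 28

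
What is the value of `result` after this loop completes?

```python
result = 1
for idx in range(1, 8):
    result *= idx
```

7! = 5040
`result` takes the values: 1 → 2 → 6 → 24 → 120 → 720 → 5040

Answer: 5040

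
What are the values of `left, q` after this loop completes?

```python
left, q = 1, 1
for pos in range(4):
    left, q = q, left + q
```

Fibonacci: after 4 iterations
`left, q` takes the values: (1, 1) → (1, 2) → (2, 3) → (3, 5) → (5, 8)

Answer: 5, 8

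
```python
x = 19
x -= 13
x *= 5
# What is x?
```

Trace:
`x = 19` → x = 19
`x -= 13` → x = 6
`x *= 5` → x = 30
So x = 30

Answer: 30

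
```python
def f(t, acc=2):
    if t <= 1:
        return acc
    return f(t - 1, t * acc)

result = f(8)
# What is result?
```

Accumulator trace (n, acc): (8, 2) -> (7, 16) -> (6, 112) -> (5, 672) -> (4, 3360) -> (3, 13440) -> (2, 40320) -> (1, 80640) -> return 80640

Answer: 80640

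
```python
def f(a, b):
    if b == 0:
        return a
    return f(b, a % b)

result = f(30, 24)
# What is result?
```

f(30, 24) -> f(24, 6) -> f(6, 0) -> 6

Answer: 6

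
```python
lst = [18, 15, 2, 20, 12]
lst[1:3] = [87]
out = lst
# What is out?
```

Trace:
`lst = [18, 15, 2, 20, 12]` → lst = [18, 15, 2, 20, 12]
`lst[1:3] = [87]` → lst = [18, 87, 20, 12]
`out = lst` → out = [18, 87, 20, 12]
So out = [18, 87, 20, 12]

Answer: [18, 87, 20, 12]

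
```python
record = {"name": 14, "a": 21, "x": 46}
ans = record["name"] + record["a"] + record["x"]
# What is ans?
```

Trace:
`record = {"name": 14, "a": 21, "x": 46}` → record = {'name': 14, 'a': 21, 'x': 46}
`ans = record["name"] + record["a"] + record["x"]` → ans = 81
So ans = 81

Answer: 81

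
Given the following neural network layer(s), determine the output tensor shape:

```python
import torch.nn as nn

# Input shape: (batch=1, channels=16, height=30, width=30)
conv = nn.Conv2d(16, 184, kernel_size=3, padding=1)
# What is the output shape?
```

Input: (1, 16, 30, 30) -> Output: (1, 184, 30, 30)

Answer: (1, 184, 30, 30)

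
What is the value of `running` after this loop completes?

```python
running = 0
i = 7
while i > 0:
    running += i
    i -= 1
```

Sum 7 down to 1
`running` takes the values: 0 → 7 → 13 → 18 → 22 → 25 → 27 → 28

Answer: 28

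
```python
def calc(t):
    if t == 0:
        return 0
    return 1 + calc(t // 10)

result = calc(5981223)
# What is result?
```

Count of digits of 5981223: 7

Answer: 7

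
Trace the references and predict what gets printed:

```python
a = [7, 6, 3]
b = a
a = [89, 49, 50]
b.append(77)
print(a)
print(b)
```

Key concept: rebinding vs mutation: a is rebound to a new list, b still points at the original.
Step by step:
`a = [7, 6, 3]` → a = [7, 6, 3]
`b = a` → b = [7, 6, 3] (same object as a)
`a = [89, 49, 50]` → a = [89, 49, 50]
`b.append(77)` → b = [7, 6, 3, 77]
`print(a)` → prints [89, 49, 50]
`print(b)` → prints [7, 6, 3, 77]

Answer:
[89, 49, 50]
[7, 6, 3, 77]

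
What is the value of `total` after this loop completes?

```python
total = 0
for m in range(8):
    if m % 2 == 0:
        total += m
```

Sum of even numbers 0 to 7
`total` takes the values: 0 → 2 → 6 → 12

Answer: 12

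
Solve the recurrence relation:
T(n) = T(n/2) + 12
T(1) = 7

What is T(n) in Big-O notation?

Each step divides n by 2 and adds 12. After log_2(n) steps we reach T(1)=7. So T(n) = 12·log_2(n) + 7 = O(log n).

Answer: O(log n)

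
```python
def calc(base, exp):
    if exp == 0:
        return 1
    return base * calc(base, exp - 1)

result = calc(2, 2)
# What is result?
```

calc(2, 2) = 2 * 2 = 4

Answer: 4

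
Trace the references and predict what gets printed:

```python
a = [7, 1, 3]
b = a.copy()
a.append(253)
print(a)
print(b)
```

Key concept: list.copy() creates independent copy.
Step by step:
`a = [7, 1, 3]` → a = [7, 1, 3]
`b = a.copy()` → b = [7, 1, 3]
`a.append(253)` → a = [7, 1, 3, 253]
`print(a)` → prints [7, 1, 3, 253]
`print(b)` → prints [7, 1, 3]

Answer:
[7, 1, 3, 253]
[7, 1, 3]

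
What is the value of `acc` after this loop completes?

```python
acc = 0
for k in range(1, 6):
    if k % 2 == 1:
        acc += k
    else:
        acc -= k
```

Add odd, subtract even
`acc` takes the values: 0 → 1 → -1 → 2 → -2 → 3

Answer: 3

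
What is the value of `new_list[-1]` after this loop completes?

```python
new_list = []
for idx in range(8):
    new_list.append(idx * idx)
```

Last element of squares 0 to 7
`new_list` takes the values: [] → [0] → [0, 1] → [0, 1, 4] → [0, 1, 4, 9] → [0, 1, 4, 9, 16] → [0, 1, 4, 9, 16, 25] → [0, 1, 4, 9, 16, 25, 36] → [0, 1, 4, 9, 16, 25, 36, 49]
So `new_list[-1]` = 49

Answer: 49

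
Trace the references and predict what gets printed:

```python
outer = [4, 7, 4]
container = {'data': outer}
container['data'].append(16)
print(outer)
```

Key concept: dict holds reference to list.
Step by step:
`outer = [4, 7, 4]` → outer = [4, 7, 4]
`container = {'data': outer}` → container = {'data': [4, 7, 4]}
`container['data'].append(16)` → outer = [4, 7, 4, 16]; container = {'data': [4, 7, 4, 16]}
`print(outer)` → prints [4, 7, 4, 16]

Answer: [4, 7, 4, 16]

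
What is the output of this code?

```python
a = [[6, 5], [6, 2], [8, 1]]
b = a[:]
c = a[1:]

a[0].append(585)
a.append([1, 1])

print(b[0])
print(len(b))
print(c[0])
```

Key concept: slice with nested mutation.
Step by step:
`a = [[6, 5], [6, 2], [8, 1]]` → a = [[6, 5], [6, 2], [8, 1]]
`b = a[:]` → b = [[6, 5], [6, 2], [8, 1]]
`c = a[1:]` → c = [[6, 2], [8, 1]]
`a[0].append(585)` → a = [[6, 5, 585], [6, 2], [8, 1]]; b = [[6, 5, 585], [6, 2], [8, 1]]
`a.append([1, 1])` → a = [[6, 5, 585], [6, 2], [8, 1], [1, 1]]
`print(b[0])` → prints [6, 5, 585]
`print(len(b))` → prints 3
`print(c[0])` → prints [6, 2]

Answer:
[6, 5, 585]
3
[6, 2]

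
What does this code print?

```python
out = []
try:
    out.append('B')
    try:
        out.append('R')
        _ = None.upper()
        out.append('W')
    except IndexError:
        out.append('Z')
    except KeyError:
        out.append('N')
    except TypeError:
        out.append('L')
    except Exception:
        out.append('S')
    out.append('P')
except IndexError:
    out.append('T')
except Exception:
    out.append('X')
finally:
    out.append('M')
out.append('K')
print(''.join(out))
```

Execution trace: 'B' (try body) → 'R' (inner try body) → 'S' (inner except Exception) → 'P' (try body, no exception) → 'M' (finally) → 'K' (after the try/except). Output: BRSPMK

Answer: BRSPMK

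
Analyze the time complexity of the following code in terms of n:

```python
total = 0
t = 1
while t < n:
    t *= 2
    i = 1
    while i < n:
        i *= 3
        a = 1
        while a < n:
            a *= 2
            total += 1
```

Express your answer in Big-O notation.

Each loop level contributes: log n × log n × log n. Multiplying the contributions gives O(log^3 n).

Answer: O(log^3 n)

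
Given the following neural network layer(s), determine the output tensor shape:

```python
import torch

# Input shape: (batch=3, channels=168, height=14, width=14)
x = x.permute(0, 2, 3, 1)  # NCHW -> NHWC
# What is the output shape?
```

Input: (3, 168, 14, 14) -> Output: (3, 14, 14, 168)

Answer: (3, 14, 14, 168)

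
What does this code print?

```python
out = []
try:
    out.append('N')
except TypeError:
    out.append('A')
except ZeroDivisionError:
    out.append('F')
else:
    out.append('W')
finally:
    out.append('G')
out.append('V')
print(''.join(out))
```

Execution trace: 'N' (try body, no exception) → 'W' (else) → 'G' (finally) → 'V' (after the try/except). Output: NWGV

Answer: NWGV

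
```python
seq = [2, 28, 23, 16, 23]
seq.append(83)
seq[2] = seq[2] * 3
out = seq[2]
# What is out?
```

Trace:
`seq = [2, 28, 23, 16, 23]` → seq = [2, 28, 23, 16, 23]
`seq.append(83)` → seq = [2, 28, 23, 16, 23, 83]
`seq[2] = seq[2] * 3` → seq = [2, 28, 69, 16, 23, 83]
`out = seq[2]` → out = 69
So out = 69

Answer: 69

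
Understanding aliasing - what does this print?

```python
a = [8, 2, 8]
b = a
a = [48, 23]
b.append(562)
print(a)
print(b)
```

Key concept: rebinding vs mutation: a is rebound to a new list, b still points at the original.
Step by step:
`a = [8, 2, 8]` → a = [8, 2, 8]
`b = a` → b = [8, 2, 8] (same object as a)
`a = [48, 23]` → a = [48, 23]
`b.append(562)` → b = [8, 2, 8, 562]
`print(a)` → prints [48, 23]
`print(b)` → prints [8, 2, 8, 562]

Answer:
[48, 23]
[8, 2, 8, 562]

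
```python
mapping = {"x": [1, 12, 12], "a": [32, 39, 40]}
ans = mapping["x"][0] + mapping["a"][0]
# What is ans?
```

Trace:
`mapping = {"x": [1, 12, 12], "a": [32, 39, 40]}` → mapping = {'x': [1, 12, 12], 'a': [32, 39, 40]}
`ans = mapping["x"][0] + mapping["a"][0]` → ans = 33
So ans = 33

Answer: 33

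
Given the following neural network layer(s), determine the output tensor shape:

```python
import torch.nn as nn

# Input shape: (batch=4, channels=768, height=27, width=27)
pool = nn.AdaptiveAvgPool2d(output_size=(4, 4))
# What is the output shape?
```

Input: (4, 768, 27, 27) -> Output: (4, 768, 4, 4)

Answer: (4, 768, 4, 4)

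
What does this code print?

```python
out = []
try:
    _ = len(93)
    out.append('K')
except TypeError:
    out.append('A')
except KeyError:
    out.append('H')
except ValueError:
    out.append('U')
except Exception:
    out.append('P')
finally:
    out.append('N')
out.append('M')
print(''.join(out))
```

Execution trace: 'A' (except TypeError) → 'N' (finally) → 'M' (after the try/except). Output: ANM

Answer: ANM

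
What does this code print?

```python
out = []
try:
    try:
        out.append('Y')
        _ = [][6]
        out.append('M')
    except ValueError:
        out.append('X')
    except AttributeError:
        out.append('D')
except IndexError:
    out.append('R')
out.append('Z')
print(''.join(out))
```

Execution trace: 'Y' (try body) → 'R' (outer except IndexError) → 'Z' (after the try/except). Output: YRZ

Answer: YRZ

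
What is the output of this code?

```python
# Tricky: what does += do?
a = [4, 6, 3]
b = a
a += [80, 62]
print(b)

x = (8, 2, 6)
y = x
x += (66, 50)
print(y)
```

Key concept: += behavior differs for mutable vs immutable.
Step by step:
`a = [4, 6, 3]` → a = [4, 6, 3]
`b = a` → b = [4, 6, 3] (same object as a)
`a += [80, 62]` → a = [4, 6, 3, 80, 62] (same object as b); b = [4, 6, 3, 80, 62] (same object as a)
`print(b)` → prints [4, 6, 3, 80, 62]
`x = (8, 2, 6)` → x = (8, 2, 6)
`y = x` → y = (8, 2, 6)
`x += (66, 50)` → x = (8, 2, 6, 66, 50)
`print(y)` → prints (8, 2, 6)

Answer:
[4, 6, 3, 80, 62]
(8, 2, 6)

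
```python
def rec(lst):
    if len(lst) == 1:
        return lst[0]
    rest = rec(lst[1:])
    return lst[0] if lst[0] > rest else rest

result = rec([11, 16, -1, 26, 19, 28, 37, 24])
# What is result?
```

Recursive max over [11, 16, -1, 26, 19, 28, 37, 24] = 37

Answer: 37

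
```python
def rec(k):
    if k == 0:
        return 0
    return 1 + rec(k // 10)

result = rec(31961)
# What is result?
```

Count of digits of 31961: 5

Answer: 5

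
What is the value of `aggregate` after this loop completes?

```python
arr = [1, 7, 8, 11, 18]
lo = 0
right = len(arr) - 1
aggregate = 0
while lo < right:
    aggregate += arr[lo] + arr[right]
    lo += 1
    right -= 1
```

Sum of pairs from ends
`aggregate` takes the values: 0 → 19 → 37

Answer: 37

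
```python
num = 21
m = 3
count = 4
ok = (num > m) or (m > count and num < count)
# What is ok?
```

Trace:
`num = 21` → num = 21
`m = 3` → m = 3
`count = 4` → count = 4
`ok = (num > m) or (m > count and num < count)` → ok = True
So ok = True

Answer: True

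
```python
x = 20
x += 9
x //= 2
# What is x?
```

Trace:
`x = 20` → x = 20
`x += 9` → x = 29
`x //= 2` → x = 14
So x = 14

Answer: 14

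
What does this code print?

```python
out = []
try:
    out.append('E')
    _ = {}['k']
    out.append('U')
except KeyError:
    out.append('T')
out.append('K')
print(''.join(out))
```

Execution trace: 'E' (try body) → 'T' (except KeyError) → 'K' (after the try/except). Output: ETK

Answer: ETK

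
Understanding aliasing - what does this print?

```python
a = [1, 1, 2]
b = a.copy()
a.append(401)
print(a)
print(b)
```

Key concept: list.copy() creates independent copy.
Step by step:
`a = [1, 1, 2]` → a = [1, 1, 2]
`b = a.copy()` → b = [1, 1, 2]
`a.append(401)` → a = [1, 1, 2, 401]
`print(a)` → prints [1, 1, 2, 401]
`print(b)` → prints [1, 1, 2]

Answer:
[1, 1, 2, 401]
[1, 1, 2]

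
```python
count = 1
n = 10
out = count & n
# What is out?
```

Trace:
`count = 1` → count = 1
`n = 10` → n = 10
`out = count & n` → out = 0
So out = 0

Answer: 0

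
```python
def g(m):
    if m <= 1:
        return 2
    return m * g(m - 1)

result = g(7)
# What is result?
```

g(7) = 7 * 6 * 5 * 4 * 3 * 2 * 2 = 10080

Answer: 10080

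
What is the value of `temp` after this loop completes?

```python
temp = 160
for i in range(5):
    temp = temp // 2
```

Halve 5 times: 160 // 2^5 = 5
`temp` takes the values: 160 → 80 → 40 → 20 → 10 → 5

Answer: 5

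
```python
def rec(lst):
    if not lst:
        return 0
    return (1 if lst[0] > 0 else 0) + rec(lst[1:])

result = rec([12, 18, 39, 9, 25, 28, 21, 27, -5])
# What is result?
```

Count of positive elements in [12, 18, 39, 9, 25, 28, 21, 27, -5] = 8

Answer: 8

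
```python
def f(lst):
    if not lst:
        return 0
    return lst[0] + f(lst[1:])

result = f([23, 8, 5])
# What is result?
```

23 + 8 + 5 + 0 = 36

Answer: 36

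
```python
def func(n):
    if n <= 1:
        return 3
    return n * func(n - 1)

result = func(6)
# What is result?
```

func(6) = 6 * 5 * 4 * 3 * 2 * 3 = 2160

Answer: 2160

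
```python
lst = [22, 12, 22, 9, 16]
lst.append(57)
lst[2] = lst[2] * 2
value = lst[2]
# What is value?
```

Trace:
`lst = [22, 12, 22, 9, 16]` → lst = [22, 12, 22, 9, 16]
`lst.append(57)` → lst = [22, 12, 22, 9, 16, 57]
`lst[2] = lst[2] * 2` → lst = [22, 12, 44, 9, 16, 57]
`value = lst[2]` → value = 44
So value = 44

Answer: 44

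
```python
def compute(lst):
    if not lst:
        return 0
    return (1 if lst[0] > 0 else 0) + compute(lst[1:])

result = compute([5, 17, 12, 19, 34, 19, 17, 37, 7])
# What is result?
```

Count of positive elements in [5, 17, 12, 19, 34, 19, 17, 37, 7] = 9

Answer: 9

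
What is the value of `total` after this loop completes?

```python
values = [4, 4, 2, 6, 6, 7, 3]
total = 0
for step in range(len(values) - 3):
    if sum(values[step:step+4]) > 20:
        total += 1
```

Count windows with sum > 20
`total` takes the values: 0 → 1 → 2

Answer: 2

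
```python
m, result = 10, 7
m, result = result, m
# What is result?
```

Trace:
`m, result = 10, 7` → m = 10; result = 7
`m, result = result, m` → m = 7; result = 10
So result = 10

Answer: 10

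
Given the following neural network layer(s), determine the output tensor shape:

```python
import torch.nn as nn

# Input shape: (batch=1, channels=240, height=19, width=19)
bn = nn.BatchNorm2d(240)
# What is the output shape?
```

Input: (1, 240, 19, 19) -> Output: (1, 240, 19, 19)

Answer: (1, 240, 19, 19)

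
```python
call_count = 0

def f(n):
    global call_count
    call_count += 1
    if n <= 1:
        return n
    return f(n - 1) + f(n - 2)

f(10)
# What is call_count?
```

Calls(n) = 1 + Calls(n-1) + Calls(n-2); Calls(0)=Calls(1)=1. For n=10 this gives 177.

Answer: 177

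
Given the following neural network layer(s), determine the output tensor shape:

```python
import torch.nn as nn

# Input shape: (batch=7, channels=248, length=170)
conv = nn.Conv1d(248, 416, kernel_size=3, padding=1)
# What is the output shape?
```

Input: (7, 248, 170) -> Output: (7, 416, 170)

Answer: (7, 416, 170)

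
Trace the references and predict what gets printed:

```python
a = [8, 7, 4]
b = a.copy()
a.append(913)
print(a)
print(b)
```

Key concept: list.copy() creates independent copy.
Step by step:
`a = [8, 7, 4]` → a = [8, 7, 4]
`b = a.copy()` → b = [8, 7, 4]
`a.append(913)` → a = [8, 7, 4, 913]
`print(a)` → prints [8, 7, 4, 913]
`print(b)` → prints [8, 7, 4]

Answer:
[8, 7, 4, 913]
[8, 7, 4]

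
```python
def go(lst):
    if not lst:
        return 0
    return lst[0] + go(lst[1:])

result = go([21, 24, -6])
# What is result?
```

21 + 24 + (-6) + 0 = 39

Answer: 39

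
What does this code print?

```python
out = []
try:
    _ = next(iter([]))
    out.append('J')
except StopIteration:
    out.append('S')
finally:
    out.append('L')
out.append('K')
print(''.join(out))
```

Execution trace: 'S' (except StopIteration) → 'L' (finally) → 'K' (after the try/except). Output: SLK

Answer: SLK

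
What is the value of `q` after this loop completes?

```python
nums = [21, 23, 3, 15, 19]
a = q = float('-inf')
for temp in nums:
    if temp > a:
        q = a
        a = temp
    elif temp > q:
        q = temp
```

Second largest (with repeats) in [21, 23, 3, 15, 19]
`q` takes the values: -inf → 21

Answer: 21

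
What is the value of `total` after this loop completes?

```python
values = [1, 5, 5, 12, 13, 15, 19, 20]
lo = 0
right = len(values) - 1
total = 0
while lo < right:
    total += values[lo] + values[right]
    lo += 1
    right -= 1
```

Sum of pairs from ends
`total` takes the values: 0 → 21 → 45 → 65 → 90

Answer: 90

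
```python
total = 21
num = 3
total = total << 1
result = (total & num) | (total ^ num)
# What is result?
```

Trace:
`total = 21` → total = 21
`num = 3` → num = 3
`total = total << 1` → total = 42
`result = (total & num) | (total ^ num)` → result = 43
So result = 43

Answer: 43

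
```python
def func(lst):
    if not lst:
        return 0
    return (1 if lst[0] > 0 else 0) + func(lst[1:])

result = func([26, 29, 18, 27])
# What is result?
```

Count of positive elements in [26, 29, 18, 27] = 4

Answer: 4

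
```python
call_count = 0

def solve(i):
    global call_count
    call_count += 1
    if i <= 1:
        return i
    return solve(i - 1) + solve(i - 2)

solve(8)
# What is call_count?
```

Calls(i) = 1 + Calls(i-1) + Calls(i-2); Calls(0)=Calls(1)=1. For i=8 this gives 67.

Answer: 67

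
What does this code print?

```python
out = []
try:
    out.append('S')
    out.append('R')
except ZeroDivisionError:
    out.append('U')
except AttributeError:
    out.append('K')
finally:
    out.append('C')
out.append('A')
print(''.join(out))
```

Execution trace: 'S' (try body) → 'R' (try body, no exception) → 'C' (finally) → 'A' (after the try/except). Output: SRCA

Answer: SRCA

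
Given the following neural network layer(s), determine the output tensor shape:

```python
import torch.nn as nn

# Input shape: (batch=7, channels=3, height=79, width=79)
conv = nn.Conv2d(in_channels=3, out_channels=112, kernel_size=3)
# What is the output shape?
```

Input: (7, 3, 79, 79) -> Output: (7, 112, 77, 77)

Answer: (7, 112, 77, 77)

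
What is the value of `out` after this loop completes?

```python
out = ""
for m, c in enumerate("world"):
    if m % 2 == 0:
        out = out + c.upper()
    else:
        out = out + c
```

Uppercase even positions in 'world'
`out` takes the values: "" → "W" → "Wo" → "WoR" → "WoRl" → "WoRlD"

Answer: "WoRlD"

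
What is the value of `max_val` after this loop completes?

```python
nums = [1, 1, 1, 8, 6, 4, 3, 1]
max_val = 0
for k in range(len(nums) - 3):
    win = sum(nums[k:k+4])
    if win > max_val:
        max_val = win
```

Max sum of 4-element window in [1, 1, 1, 8, 6, 4, 3, 1]
`max_val` takes the values: 0 → 11 → 16 → 19 → 21

Answer: 21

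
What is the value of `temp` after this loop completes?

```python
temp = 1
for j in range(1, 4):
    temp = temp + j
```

Start at 1, add 1 through 3
`temp` takes the values: 1 → 2 → 4 → 7

Answer: 7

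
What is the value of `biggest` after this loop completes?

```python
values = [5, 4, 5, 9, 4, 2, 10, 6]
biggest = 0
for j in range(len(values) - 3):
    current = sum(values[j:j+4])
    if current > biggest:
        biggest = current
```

Max sum of 4-element window in [5, 4, 5, 9, 4, 2, 10, 6]
`biggest` takes the values: 0 → 23 → 25

Answer: 25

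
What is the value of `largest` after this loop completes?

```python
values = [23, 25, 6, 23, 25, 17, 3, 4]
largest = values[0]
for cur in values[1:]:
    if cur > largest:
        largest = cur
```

Maximum of [23, 25, 6, 23, 25, 17, 3, 4]
`largest` takes the values: 23 → 25

Answer: 25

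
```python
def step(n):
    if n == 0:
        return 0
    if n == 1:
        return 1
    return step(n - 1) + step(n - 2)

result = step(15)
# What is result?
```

Build up from base cases: step(0)=0, step(1)=1, step(2)=1, step(3)=2, step(4)=3, step(5)=5, step(6)=8, ..., step(15)=610

Answer: 610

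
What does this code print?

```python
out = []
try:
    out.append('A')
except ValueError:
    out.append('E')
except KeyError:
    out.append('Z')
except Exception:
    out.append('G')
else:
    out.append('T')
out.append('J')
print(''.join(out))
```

Execution trace: 'A' (try body, no exception) → 'T' (else) → 'J' (after the try/except). Output: ATJ

Answer: ATJ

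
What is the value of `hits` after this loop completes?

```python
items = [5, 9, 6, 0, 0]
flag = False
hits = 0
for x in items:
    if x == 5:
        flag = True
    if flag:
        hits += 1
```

Count elements after first 5 in [5, 9, 6, 0, 0]
`hits` takes the values: 0 → 1 → 2 → 3 → 4 → 5

Answer: 5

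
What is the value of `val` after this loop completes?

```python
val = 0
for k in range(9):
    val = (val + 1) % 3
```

Increment mod 3, 9 times = 0
`val` takes the values: 0 → 1 → 2 → 0 → 1 → 2 → 0 → 1 → 2 → 0

Answer: 0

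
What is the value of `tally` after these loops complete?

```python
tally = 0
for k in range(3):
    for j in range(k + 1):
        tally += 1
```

Triangle: 1 + 2 + ... + 3
`tally` takes the values: 0 → 1 → 2 → 3 → 4 → 5 → 6

Answer: 6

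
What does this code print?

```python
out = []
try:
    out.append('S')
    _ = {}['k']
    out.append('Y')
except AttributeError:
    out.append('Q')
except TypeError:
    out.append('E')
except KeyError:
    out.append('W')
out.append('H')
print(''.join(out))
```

Execution trace: 'S' (try body) → 'W' (except KeyError) → 'H' (after the try/except). Output: SWH

Answer: SWH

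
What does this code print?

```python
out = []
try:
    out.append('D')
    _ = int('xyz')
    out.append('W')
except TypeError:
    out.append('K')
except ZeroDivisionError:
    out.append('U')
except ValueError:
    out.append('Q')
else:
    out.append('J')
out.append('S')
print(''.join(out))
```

Execution trace: 'D' (try body) → 'Q' (except ValueError) → 'S' (after the try/except). Output: DQS

Answer: DQS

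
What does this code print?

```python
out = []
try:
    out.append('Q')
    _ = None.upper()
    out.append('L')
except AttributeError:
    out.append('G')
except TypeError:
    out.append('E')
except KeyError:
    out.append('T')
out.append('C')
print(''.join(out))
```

Execution trace: 'Q' (try body) → 'G' (except AttributeError) → 'C' (after the try/except). Output: QGC

Answer: QGC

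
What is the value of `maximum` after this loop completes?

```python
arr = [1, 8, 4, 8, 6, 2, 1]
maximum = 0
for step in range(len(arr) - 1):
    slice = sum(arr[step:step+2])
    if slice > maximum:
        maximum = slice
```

Max sum of 2-element window in [1, 8, 4, 8, 6, 2, 1]
`maximum` takes the values: 0 → 9 → 12 → 14

Answer: 14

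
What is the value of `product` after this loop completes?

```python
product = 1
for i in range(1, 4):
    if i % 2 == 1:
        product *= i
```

Product of odd numbers 1 to 3
`product` takes the values: 1 → 3

Answer: 3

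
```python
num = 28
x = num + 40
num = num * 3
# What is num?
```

Trace:
`num = 28` → num = 28
`x = num + 40` → x = 68
`num = num * 3` → num = 84
So num = 84

Answer: 84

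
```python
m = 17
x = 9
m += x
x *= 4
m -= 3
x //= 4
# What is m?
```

Trace:
`m = 17` → m = 17
`x = 9` → x = 9
`m += x` → m = 26
`x *= 4` → x = 36
`m -= 3` → m = 23
`x //= 4` → x = 9
So m = 23

Answer: 23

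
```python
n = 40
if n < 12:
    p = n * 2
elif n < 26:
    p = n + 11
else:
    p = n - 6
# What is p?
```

Trace:
`n = 40` → n = 40
`if n < 12: ...` → n < 12 is False, n < 26 is False, take else branch → p = 34
So p = 34

Answer: 34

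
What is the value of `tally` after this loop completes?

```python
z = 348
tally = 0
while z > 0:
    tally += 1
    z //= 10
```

Count digits by repeated division by 10
`tally` takes the values: 0 → 1 → 2 → 3

Answer: 3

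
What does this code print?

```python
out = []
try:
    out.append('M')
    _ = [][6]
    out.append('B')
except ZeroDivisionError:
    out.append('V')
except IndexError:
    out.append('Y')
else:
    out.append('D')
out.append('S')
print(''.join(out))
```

Execution trace: 'M' (try body) → 'Y' (except IndexError) → 'S' (after the try/except). Output: MYS

Answer: MYS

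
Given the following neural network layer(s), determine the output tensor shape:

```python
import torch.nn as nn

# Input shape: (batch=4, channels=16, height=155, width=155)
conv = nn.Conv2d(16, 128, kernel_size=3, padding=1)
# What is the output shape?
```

Input: (4, 16, 155, 155) -> Output: (4, 128, 155, 155)

Answer: (4, 128, 155, 155)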